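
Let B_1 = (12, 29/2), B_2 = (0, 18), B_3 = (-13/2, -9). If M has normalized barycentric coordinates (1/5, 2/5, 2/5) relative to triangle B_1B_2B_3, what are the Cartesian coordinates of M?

(-1/5, 13/2)

M = (1/5)·B_1 + (2/5)·B_2 + (2/5)·B_3.
x-coordinate: (1/5)·12 + (2/5)·0 + (2/5)·(-13/2) = -1/5.
y-coordinate: (1/5)·(29/2) + (2/5)·18 + (2/5)·(-9) = 13/2.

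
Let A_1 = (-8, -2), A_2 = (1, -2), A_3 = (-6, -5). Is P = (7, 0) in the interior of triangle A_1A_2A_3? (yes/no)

Barycentric coordinates of P: (-4/27, 49/27, -2/3).
The three coordinates are negative, positive, negative; a point is interior exactly when all three are positive.

no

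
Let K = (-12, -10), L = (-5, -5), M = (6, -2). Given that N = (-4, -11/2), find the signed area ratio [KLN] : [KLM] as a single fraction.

1/4

[KLM] = ½·((-12)·(-5−(-2)) + (-5)·(-2−(-10)) + 6·(-10−(-5))) = ½·(36 − 40 − 30) = -17.
[KLN] = ½·((-12)·(-5−(-11/2)) + (-5)·(-11/2−(-10)) + (-4)·(-10−(-5))) = ½·(-6 − 45/2 + 20) = -17/4, so the ratio is (-17/4)/(-17) = 1/4.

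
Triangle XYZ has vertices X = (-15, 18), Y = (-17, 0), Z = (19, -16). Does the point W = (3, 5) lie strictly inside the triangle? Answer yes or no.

Barycentric coordinates of W: (25/34, -1/4, 35/68).
The three coordinates are positive, negative, positive; a point is interior exactly when all three are positive.

no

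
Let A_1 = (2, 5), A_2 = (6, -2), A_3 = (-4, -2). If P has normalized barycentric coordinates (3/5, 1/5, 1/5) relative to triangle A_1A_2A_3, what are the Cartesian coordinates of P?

P = (3/5)·A_1 + (1/5)·A_2 + (1/5)·A_3.
x-coordinate: (3/5)·2 + (1/5)·6 + (1/5)·(-4) = 8/5.
y-coordinate: (3/5)·5 + (1/5)·(-2) + (1/5)·(-2) = 11/5.

(8/5, 11/5)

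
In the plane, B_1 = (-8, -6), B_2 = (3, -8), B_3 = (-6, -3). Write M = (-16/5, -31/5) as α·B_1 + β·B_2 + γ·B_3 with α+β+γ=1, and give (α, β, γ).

(2/5, 2/5, 1/5)

Signed area of the reference triangle: [B_1B_2B_3] = ½·((-8)·(-8−(-3)) + 3·(-3−(-6)) + (-6)·(-6−(-8))) = ½·(40 + 9 − 12) = 37/2.
[MB_2B_3] = ½·((-16/5)·(-8−(-3)) + 3·(-3−(-31/5)) + (-6)·(-31/5−(-8))) = ½·(16 + 48/5 − 54/5) = 37/5, so the B_1-coordinate is (37/5)/(37/2) = 2/5.
[B_1MB_3] = ½·((-8)·(-31/5−(-3)) + (-16/5)·(-3−(-6)) + (-6)·(-6−(-31/5))) = ½·(128/5 − 48/5 − 6/5) = 37/5, so the B_2-coordinate is 2/5.
[B_1B_2M] = ½·((-8)·(-8−(-31/5)) + 3·(-31/5−(-6)) + (-16/5)·(-6−(-8))) = ½·(72/5 − 3/5 − 32/5) = 37/10, so the B_3-coordinate is 1/5.
Check: 2/5 + 2/5 + 1/5 = 1.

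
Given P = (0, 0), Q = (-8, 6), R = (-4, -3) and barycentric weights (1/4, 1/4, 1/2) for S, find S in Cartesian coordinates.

(-4, 0)

S = (1/4)·P + (1/4)·Q + (1/2)·R.
x-coordinate: (1/4)·0 + (1/4)·(-8) + (1/2)·(-4) = -4.
y-coordinate: (1/4)·0 + (1/4)·6 + (1/2)·(-3) = 0.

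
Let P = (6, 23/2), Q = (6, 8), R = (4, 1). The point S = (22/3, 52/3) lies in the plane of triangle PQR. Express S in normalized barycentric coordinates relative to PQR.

(4/3, 1/3, -2/3)

Signed area of the reference triangle: [PQR] = ½·(6·(8−1) + 6·(1−(23/2)) + 4·(23/2−8)) = ½·(42 − 63 + 14) = -7/2.
[SQR] = ½·((22/3)·(8−1) + 6·(1−(52/3)) + 4·(52/3−8)) = ½·(154/3 − 98 + 112/3) = -14/3, so the P-coordinate is (-14/3)/(-7/2) = 4/3.
[PSR] = ½·(6·(52/3−1) + (22/3)·(1−(23/2)) + 4·(23/2−(52/3))) = ½·(98 − 77 − 70/3) = -7/6, so the Q-coordinate is 1/3.
[PQS] = ½·(6·(8−(52/3)) + 6·(52/3−(23/2)) + (22/3)·(23/2−8)) = ½·(-56 + 35 + 77/3) = 7/3, so the R-coordinate is -2/3.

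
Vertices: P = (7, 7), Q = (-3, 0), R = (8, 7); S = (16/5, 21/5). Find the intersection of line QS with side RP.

Barycentric coordinates of S with respect to PQR: (2/5, 2/5, 1/5).
On side RP the Q-coordinate is zero; dropping S's Q-weight 2/5 and renormalizing the remaining 1/5 : 2/5 gives weights 1/3, 2/3 on R, P.
T = (1/3)·(8, 7) + (2/3)·(7, 7) = (22/3, 7).

(22/3, 7)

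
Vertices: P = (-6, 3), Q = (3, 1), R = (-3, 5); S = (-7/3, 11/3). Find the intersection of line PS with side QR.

Barycentric coordinates of S with respect to PQR: (2/9, 2/9, 5/9).
On side QR the P-coordinate is zero; dropping S's P-weight 2/9 and renormalizing the remaining 2/9 : 5/9 gives weights 2/7, 5/7 on Q, R.
T = (2/7)·(3, 1) + (5/7)·(-3, 5) = (-9/7, 27/7).

(-9/7, 27/7)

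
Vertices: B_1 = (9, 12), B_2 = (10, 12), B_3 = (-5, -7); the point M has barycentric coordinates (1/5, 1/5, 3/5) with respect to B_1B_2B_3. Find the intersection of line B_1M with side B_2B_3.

Line B_1M meets B_2B_3 where the B_1-coordinate vanishes; zeroing M's B_1-weight and renormalizing leaves B_2, B_3-weights 1/5 : 3/5 → (1/4, 3/4).
So N = (1/4)·B_2 + (3/4)·B_3 = (-5/4, -9/4).

(-5/4, -9/4)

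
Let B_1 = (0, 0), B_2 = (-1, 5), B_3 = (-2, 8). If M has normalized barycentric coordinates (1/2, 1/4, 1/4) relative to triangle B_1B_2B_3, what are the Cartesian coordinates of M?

(-3/4, 13/4)

M = (1/2)·B_1 + (1/4)·B_2 + (1/4)·B_3.
x-coordinate: (1/2)·0 + (1/4)·(-1) + (1/4)·(-2) = -3/4.
y-coordinate: (1/2)·0 + (1/4)·5 + (1/4)·8 = 13/4.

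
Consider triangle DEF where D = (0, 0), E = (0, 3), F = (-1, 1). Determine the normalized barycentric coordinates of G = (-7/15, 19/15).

(4/15, 4/15, 7/15)

Signed area of the reference triangle: [DEF] = ½·(0·(3−1) + 0·(1−0) + (-1)·(0−3)) = ½·(0 + 0 + 3) = 3/2.
[GEF] = ½·((-7/15)·(3−1) + 0·(1−(19/15)) + (-1)·(19/15−3)) = ½·(-14/15 + 0 + 26/15) = 2/5, so the D-coordinate is (2/5)/(3/2) = 4/15.
[DGF] = ½·(0·(19/15−1) + (-7/15)·(1−0) + (-1)·(0−(19/15))) = ½·(0 − 7/15 + 19/15) = 2/5, so the E-coordinate is 4/15.
[DEG] = ½·(0·(3−(19/15)) + 0·(19/15−0) + (-7/15)·(0−3)) = ½·(0 + 0 + 7/5) = 7/10, so the F-coordinate is 7/15.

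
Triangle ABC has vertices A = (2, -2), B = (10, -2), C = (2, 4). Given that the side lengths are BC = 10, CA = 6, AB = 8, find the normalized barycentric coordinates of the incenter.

(5/12, 1/4, 1/3)

The incenter has barycentric coordinates proportional to the opposite side lengths: (10 : 6 : 8).
Normalizing by 10+6+8 = 24 gives (5/12, 1/4, 1/3).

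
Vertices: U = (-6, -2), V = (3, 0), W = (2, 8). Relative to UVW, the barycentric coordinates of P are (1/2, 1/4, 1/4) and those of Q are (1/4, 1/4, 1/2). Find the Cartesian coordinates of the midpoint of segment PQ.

Barycentric coordinates of the midpoint are the average: (3/8, 1/4, 3/8).
Converting: (3/8)·U + (1/4)·V + (3/8)·W = (-3/4, 9/4).

(-3/4, 9/4)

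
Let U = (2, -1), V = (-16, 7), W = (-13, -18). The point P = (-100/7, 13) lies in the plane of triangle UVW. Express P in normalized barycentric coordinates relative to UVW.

(1/7, 8/7, -2/7)

Signed area of the reference triangle: [UVW] = ½·(2·(7−(-18)) + (-16)·(-18−(-1)) + (-13)·(-1−7)) = ½·(50 + 272 + 104) = 213.
[PVW] = ½·((-100/7)·(7−(-18)) + (-16)·(-18−13) + (-13)·(13−7)) = ½·(-2500/7 + 496 − 78) = 213/7, so the U-coordinate is (213/7)/213 = 1/7.
[UPW] = ½·(2·(13−(-18)) + (-100/7)·(-18−(-1)) + (-13)·(-1−13)) = ½·(62 + 1700/7 + 182) = 1704/7, so the V-coordinate is 8/7.
[UVP] = ½·(2·(7−13) + (-16)·(13−(-1)) + (-100/7)·(-1−7)) = ½·(-12 − 224 + 800/7) = -426/7, so the W-coordinate is -2/7.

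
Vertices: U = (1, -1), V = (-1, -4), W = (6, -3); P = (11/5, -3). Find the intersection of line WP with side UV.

Barycentric coordinates of P with respect to UVW: (1/5, 2/5, 2/5).
On side UV the W-coordinate is zero; dropping P's W-weight 2/5 and renormalizing the remaining 1/5 : 2/5 gives weights 1/3, 2/3 on U, V.
Q = (1/3)·(1, -1) + (2/3)·(-1, -4) = (-1/3, -3).

(-1/3, -3)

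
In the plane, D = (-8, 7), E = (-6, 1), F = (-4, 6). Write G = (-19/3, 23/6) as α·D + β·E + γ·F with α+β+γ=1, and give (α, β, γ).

Signed area of the reference triangle: [DEF] = ½·((-8)·(1−6) + (-6)·(6−7) + (-4)·(7−1)) = ½·(40 + 6 − 24) = 11.
[GEF] = ½·((-19/3)·(1−6) + (-6)·(6−(23/6)) + (-4)·(23/6−1)) = ½·(95/3 − 13 − 34/3) = 11/3, so the D-coordinate is (11/3)/11 = 1/3.
[DGF] = ½·((-8)·(23/6−6) + (-19/3)·(6−7) + (-4)·(7−(23/6))) = ½·(52/3 + 19/3 − 38/3) = 11/2, so the E-coordinate is 1/2.
[DEG] = ½·((-8)·(1−(23/6)) + (-6)·(23/6−7) + (-19/3)·(7−1)) = ½·(68/3 + 19 − 38) = 11/6, so the F-coordinate is 1/6.

(1/3, 1/2, 1/6)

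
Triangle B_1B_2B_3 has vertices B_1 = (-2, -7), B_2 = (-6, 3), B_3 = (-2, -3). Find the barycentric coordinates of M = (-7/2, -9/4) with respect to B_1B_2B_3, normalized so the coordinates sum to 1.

(3/8, 3/8, 1/4)

Signed area of the reference triangle: [B_1B_2B_3] = ½·((-2)·(3−(-3)) + (-6)·(-3−(-7)) + (-2)·(-7−3)) = ½·(-12 − 24 + 20) = -8.
[MB_2B_3] = ½·((-7/2)·(3−(-3)) + (-6)·(-3−(-9/4)) + (-2)·(-9/4−3)) = ½·(-21 + 9/2 + 21/2) = -3, so the B_1-coordinate is (-3)/(-8) = 3/8.
[B_1MB_3] = ½·((-2)·(-9/4−(-3)) + (-7/2)·(-3−(-7)) + (-2)·(-7−(-9/4))) = ½·(-3/2 − 14 + 19/2) = -3, so the B_2-coordinate is 3/8.
[B_1B_2M] = ½·((-2)·(3−(-9/4)) + (-6)·(-9/4−(-7)) + (-7/2)·(-7−3)) = ½·(-21/2 − 57/2 + 35) = -2, so the B_3-coordinate is 1/4.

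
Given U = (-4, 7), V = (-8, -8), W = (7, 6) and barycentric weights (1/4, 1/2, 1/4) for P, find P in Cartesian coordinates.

P = (1/4)·U + (1/2)·V + (1/4)·W.
x-coordinate: (1/4)·(-4) + (1/2)·(-8) + (1/4)·7 = -13/4.
y-coordinate: (1/4)·7 + (1/2)·(-8) + (1/4)·6 = -3/4.

(-13/4, -3/4)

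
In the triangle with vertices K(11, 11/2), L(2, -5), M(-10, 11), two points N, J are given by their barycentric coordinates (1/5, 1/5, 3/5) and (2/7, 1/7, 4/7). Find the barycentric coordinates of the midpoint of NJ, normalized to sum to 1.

(17/70, 6/35, 41/70)

Since both coordinate triples sum to 1, the midpoint's barycentrics are the componentwise average.
(1/5+2/7)/2 = 17/70; similarly 6/35 and 41/70.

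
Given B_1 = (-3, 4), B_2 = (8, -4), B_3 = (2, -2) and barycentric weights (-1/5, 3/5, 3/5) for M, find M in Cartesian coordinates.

(33/5, -22/5)

M = (-1/5)·B_1 + (3/5)·B_2 + (3/5)·B_3.
x-coordinate: (-1/5)·(-3) + (3/5)·8 + (3/5)·2 = 33/5.
y-coordinate: (-1/5)·4 + (3/5)·(-4) + (3/5)·(-2) = -22/5.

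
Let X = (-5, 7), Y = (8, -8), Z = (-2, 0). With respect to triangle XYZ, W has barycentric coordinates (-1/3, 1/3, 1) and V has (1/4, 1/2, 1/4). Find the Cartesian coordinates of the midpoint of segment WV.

Barycentric coordinates of the midpoint are the average: (-1/24, 5/12, 5/8).
Converting: (-1/24)·X + (5/12)·Y + (5/8)·Z = (55/24, -29/8).

(55/24, -29/8)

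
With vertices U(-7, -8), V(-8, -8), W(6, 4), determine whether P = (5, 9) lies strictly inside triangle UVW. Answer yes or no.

Barycentric coordinates of P: (-41/6, 77/12, 17/12).
The three coordinates are negative, positive, positive; a point is interior exactly when all three are positive.

no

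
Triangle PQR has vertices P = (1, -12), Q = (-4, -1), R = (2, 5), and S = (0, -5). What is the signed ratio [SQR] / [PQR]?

1/2

[PQR] = ½·(1·(-1−5) + (-4)·(5−(-12)) + 2·(-12−(-1))) = ½·(-6 − 68 − 22) = -48.
[SQR] = ½·(0·(-1−5) + (-4)·(5−(-5)) + 2·(-5−(-1))) = ½·(0 − 40 − 8) = -24, so the ratio is (-24)/(-48) = 1/2.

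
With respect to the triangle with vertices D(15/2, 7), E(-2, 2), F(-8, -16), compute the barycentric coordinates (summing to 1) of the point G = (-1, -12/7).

(2/7, 3/7, 2/7)

Signed area of the reference triangle: [DEF] = ½·((15/2)·(2−(-16)) + (-2)·(-16−7) + (-8)·(7−2)) = ½·(135 + 46 − 40) = 141/2.
[GEF] = ½·((-1)·(2−(-16)) + (-2)·(-16−(-12/7)) + (-8)·(-12/7−2)) = ½·(-18 + 200/7 + 208/7) = 141/7, so the D-coordinate is (141/7)/(141/2) = 2/7.
[DGF] = ½·((15/2)·(-12/7−(-16)) + (-1)·(-16−7) + (-8)·(7−(-12/7))) = ½·(750/7 + 23 − 488/7) = 423/14, so the E-coordinate is 3/7.
[DEG] = ½·((15/2)·(2−(-12/7)) + (-2)·(-12/7−7) + (-1)·(7−2)) = ½·(195/7 + 122/7 − 5) = 141/7, so the F-coordinate is 2/7.
Check: 2/7 + 3/7 + 2/7 = 1.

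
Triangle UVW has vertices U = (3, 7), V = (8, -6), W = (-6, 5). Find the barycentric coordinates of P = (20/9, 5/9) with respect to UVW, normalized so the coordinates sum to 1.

(2/9, 4/9, 1/3)

Signed area of the reference triangle: [UVW] = ½·(3·(-6−5) + 8·(5−7) + (-6)·(7−(-6))) = ½·(-33 − 16 − 78) = -127/2.
[PVW] = ½·((20/9)·(-6−5) + 8·(5−(5/9)) + (-6)·(5/9−(-6))) = ½·(-220/9 + 320/9 − 118/3) = -127/9, so the U-coordinate is (-127/9)/(-127/2) = 2/9.
[UPW] = ½·(3·(5/9−5) + (20/9)·(5−7) + (-6)·(7−(5/9))) = ½·(-40/3 − 40/9 − 116/3) = -254/9, so the V-coordinate is 4/9.
[UVP] = ½·(3·(-6−(5/9)) + 8·(5/9−7) + (20/9)·(7−(-6))) = ½·(-59/3 − 464/9 + 260/9) = -127/6, so the W-coordinate is 1/3.
Check: 2/9 + 4/9 + 1/3 = 1.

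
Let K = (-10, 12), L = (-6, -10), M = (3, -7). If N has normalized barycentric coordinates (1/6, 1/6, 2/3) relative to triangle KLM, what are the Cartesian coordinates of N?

N = (1/6)·K + (1/6)·L + (2/3)·M.
x-coordinate: (1/6)·(-10) + (1/6)·(-6) + (2/3)·3 = -2/3.
y-coordinate: (1/6)·12 + (1/6)·(-10) + (2/3)·(-7) = -13/3.

(-2/3, -13/3)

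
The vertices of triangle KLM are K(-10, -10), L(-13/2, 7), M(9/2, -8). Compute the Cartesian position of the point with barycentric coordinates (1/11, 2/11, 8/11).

N = (1/11)·K + (2/11)·L + (8/11)·M.
x-coordinate: (1/11)·(-10) + (2/11)·(-13/2) + (8/11)·(9/2) = 13/11.
y-coordinate: (1/11)·(-10) + (2/11)·7 + (8/11)·(-8) = -60/11.

(13/11, -60/11)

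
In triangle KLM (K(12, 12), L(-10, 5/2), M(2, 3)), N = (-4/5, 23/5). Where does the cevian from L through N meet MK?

(16/3, 6)

Barycentric coordinates of N with respect to KLM: (1/5, 2/5, 2/5).
On side MK the L-coordinate is zero; dropping N's L-weight 2/5 and renormalizing the remaining 2/5 : 1/5 gives weights 2/3, 1/3 on M, K.
J = (2/3)·(2, 3) + (1/3)·(12, 12) = (16/3, 6).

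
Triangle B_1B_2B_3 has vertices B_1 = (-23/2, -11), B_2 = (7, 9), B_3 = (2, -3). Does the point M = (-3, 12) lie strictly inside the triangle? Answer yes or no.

Barycentric coordinates of M: (135/122, 485/244, -511/244).
The three coordinates are positive, positive, negative; a point is interior exactly when all three are positive.

no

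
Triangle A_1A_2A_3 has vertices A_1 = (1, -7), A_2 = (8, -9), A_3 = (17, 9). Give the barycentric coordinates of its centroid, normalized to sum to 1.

(1/3, 1/3, 1/3)

The centroid is the average of the vertices, so each weight is 1/3.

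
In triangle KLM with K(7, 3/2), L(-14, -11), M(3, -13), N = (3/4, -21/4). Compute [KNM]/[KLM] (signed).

[KLM] = ½·(7·(-11−(-13)) + (-14)·(-13−(3/2)) + 3·(3/2−(-11))) = ½·(14 + 203 + 75/2) = 509/4.
[KNM] = ½·(7·(-21/4−(-13)) + (3/4)·(-13−(3/2)) + 3·(3/2−(-21/4))) = ½·(217/4 − 87/8 + 81/4) = 509/16, so the ratio is (509/16)/(509/4) = 1/4.

1/4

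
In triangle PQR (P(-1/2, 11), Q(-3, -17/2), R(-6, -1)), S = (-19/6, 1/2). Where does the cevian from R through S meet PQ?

Barycentric coordinates of S with respect to PQR: (1/3, 1/3, 1/3).
On side PQ the R-coordinate is zero; dropping S's R-weight 1/3 and renormalizing the remaining 1/3 : 1/3 gives weights 1/2, 1/2 on P, Q.
T = (1/2)·(-1/2, 11) + (1/2)·(-3, -17/2) = (-7/4, 5/4).

(-7/4, 5/4)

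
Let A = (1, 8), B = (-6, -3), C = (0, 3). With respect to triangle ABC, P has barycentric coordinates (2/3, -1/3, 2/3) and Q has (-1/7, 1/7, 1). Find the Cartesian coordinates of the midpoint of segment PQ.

Barycentric coordinates of the midpoint are the average: (11/42, -2/21, 5/6).
Converting: (11/42)·A + (-2/21)·B + (5/6)·C = (5/6, 205/42).

(5/6, 205/42)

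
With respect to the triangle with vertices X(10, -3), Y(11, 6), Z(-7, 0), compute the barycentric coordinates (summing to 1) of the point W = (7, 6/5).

(2/5, 2/5, 1/5)

Signed area of the reference triangle: [XYZ] = ½·(10·(6−0) + 11·(0−(-3)) + (-7)·(-3−6)) = ½·(60 + 33 + 63) = 78.
[WYZ] = ½·(7·(6−0) + 11·(0−(6/5)) + (-7)·(6/5−6)) = ½·(42 − 66/5 + 168/5) = 156/5, so the X-coordinate is (156/5)/78 = 2/5.
[XWZ] = ½·(10·(6/5−0) + 7·(0−(-3)) + (-7)·(-3−(6/5))) = ½·(12 + 21 + 147/5) = 156/5, so the Y-coordinate is 2/5.
[XYW] = ½·(10·(6−(6/5)) + 11·(6/5−(-3)) + 7·(-3−6)) = ½·(48 + 231/5 − 63) = 78/5, so the Z-coordinate is 1/5.
Check: 2/5 + 2/5 + 1/5 = 1.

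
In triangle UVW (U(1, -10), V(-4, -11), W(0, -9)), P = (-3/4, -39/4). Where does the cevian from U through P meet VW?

Barycentric coordinates of P with respect to UVW: (1/4, 1/4, 1/2).
On side VW the U-coordinate is zero; dropping P's U-weight 1/4 and renormalizing the remaining 1/4 : 1/2 gives weights 1/3, 2/3 on V, W.
Q = (1/3)·(-4, -11) + (2/3)·(0, -9) = (-4/3, -29/3).

(-4/3, -29/3)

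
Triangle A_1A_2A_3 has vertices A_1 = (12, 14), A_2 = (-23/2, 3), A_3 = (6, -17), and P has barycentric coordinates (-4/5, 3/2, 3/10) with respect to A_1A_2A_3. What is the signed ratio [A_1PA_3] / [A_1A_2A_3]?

The signed ratio [A_1PA_3]/[A_1A_2A_3] equals the barycentric coordinate of P at vertex A_2, which is 3/2.

3/2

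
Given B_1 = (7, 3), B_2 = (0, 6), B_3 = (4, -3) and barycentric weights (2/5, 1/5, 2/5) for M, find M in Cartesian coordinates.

M = (2/5)·B_1 + (1/5)·B_2 + (2/5)·B_3.
x-coordinate: (2/5)·7 + (1/5)·0 + (2/5)·4 = 22/5.
y-coordinate: (2/5)·3 + (1/5)·6 + (2/5)·(-3) = 6/5.

(22/5, 6/5)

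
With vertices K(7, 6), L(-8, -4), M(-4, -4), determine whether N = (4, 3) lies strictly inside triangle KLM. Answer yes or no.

Barycentric coordinates of N: (7/10, -3/40, 3/8).
The three coordinates are positive, negative, positive; a point is interior exactly when all three are positive.

no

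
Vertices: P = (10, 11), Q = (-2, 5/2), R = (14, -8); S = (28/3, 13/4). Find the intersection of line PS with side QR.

Barycentric coordinates of S with respect to PQR: (1/2, 1/6, 1/3).
On side QR the P-coordinate is zero; dropping S's P-weight 1/2 and renormalizing the remaining 1/6 : 1/3 gives weights 1/3, 2/3 on Q, R.
T = (1/3)·(-2, 5/2) + (2/3)·(14, -8) = (26/3, -9/2).

(26/3, -9/2)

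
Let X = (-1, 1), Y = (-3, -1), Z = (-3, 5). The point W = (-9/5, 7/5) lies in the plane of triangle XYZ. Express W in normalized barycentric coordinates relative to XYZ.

Signed area of the reference triangle: [XYZ] = ½·((-1)·(-1−5) + (-3)·(5−1) + (-3)·(1−(-1))) = ½·(6 − 12 − 6) = -6.
[WYZ] = ½·((-9/5)·(-1−5) + (-3)·(5−(7/5)) + (-3)·(7/5−(-1))) = ½·(54/5 − 54/5 − 36/5) = -18/5, so the X-coordinate is (-18/5)/(-6) = 3/5.
[XWZ] = ½·((-1)·(7/5−5) + (-9/5)·(5−1) + (-3)·(1−(7/5))) = ½·(18/5 − 36/5 + 6/5) = -6/5, so the Y-coordinate is 1/5.
[XYW] = ½·((-1)·(-1−(7/5)) + (-3)·(7/5−1) + (-9/5)·(1−(-1))) = ½·(12/5 − 6/5 − 18/5) = -6/5, so the Z-coordinate is 1/5.

(3/5, 1/5, 1/5)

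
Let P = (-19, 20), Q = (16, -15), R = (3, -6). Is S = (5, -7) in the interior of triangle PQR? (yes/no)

yes

Barycentric coordinates of S: (1/28, 3/14, 3/4).
The three coordinates are positive, positive, positive; a point is interior exactly when all three are positive.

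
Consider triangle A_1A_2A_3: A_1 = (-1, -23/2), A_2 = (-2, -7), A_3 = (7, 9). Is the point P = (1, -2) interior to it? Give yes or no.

Barycentric coordinates of P: (6/113, 70/113, 37/113).
The three coordinates are positive, positive, positive; a point is interior exactly when all three are positive.

yes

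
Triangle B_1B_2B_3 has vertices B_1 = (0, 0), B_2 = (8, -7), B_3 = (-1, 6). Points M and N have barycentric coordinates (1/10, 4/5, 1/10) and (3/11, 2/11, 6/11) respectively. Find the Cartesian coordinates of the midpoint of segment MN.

(793/220, -3/2)

Barycentric coordinates of the midpoint are the average: (41/220, 27/55, 71/220).
Converting: (41/220)·B_1 + (27/55)·B_2 + (71/220)·B_3 = (793/220, -3/2).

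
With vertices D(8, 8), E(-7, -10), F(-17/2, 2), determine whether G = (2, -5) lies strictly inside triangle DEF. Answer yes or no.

no

Barycentric coordinates of G: (77/138, 119/138, -29/69).
The three coordinates are positive, positive, negative; a point is interior exactly when all three are positive.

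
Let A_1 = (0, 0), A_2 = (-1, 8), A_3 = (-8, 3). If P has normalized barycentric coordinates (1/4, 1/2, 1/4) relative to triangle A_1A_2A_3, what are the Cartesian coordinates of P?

P = (1/4)·A_1 + (1/2)·A_2 + (1/4)·A_3.
x-coordinate: (1/4)·0 + (1/2)·(-1) + (1/4)·(-8) = -5/2.
y-coordinate: (1/4)·0 + (1/2)·8 + (1/4)·3 = 19/4.

(-5/2, 19/4)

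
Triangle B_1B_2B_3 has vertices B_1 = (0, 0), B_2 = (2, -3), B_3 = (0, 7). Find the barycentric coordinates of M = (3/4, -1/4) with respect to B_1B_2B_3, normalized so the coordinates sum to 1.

Signed area of the reference triangle: [B_1B_2B_3] = ½·(0·(-3−7) + 2·(7−0) + 0·(0−(-3))) = ½·(0 + 14 + 0) = 7.
[MB_2B_3] = ½·((3/4)·(-3−7) + 2·(7−(-1/4)) + 0·(-1/4−(-3))) = ½·(-15/2 + 29/2 + 0) = 7/2, so the B_1-coordinate is (7/2)/7 = 1/2.
[B_1MB_3] = ½·(0·(-1/4−7) + (3/4)·(7−0) + 0·(0−(-1/4))) = ½·(0 + 21/4 + 0) = 21/8, so the B_2-coordinate is 3/8.
[B_1B_2M] = ½·(0·(-3−(-1/4)) + 2·(-1/4−0) + (3/4)·(0−(-3))) = ½·(0 − 1/2 + 9/4) = 7/8, so the B_3-coordinate is 1/8.

(1/2, 3/8, 1/8)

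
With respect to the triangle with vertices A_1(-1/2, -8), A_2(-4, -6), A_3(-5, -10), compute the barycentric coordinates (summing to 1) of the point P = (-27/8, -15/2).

(1/4, 1/2, 1/4)

Signed area of the reference triangle: [A_1A_2A_3] = ½·((-1/2)·(-6−(-10)) + (-4)·(-10−(-8)) + (-5)·(-8−(-6))) = ½·(-2 + 8 + 10) = 8.
[PA_2A_3] = ½·((-27/8)·(-6−(-10)) + (-4)·(-10−(-15/2)) + (-5)·(-15/2−(-6))) = ½·(-27/2 + 10 + 15/2) = 2, so the A_1-coordinate is 2/8 = 1/4.
[A_1PA_3] = ½·((-1/2)·(-15/2−(-10)) + (-27/8)·(-10−(-8)) + (-5)·(-8−(-15/2))) = ½·(-5/4 + 27/4 + 5/2) = 4, so the A_2-coordinate is 1/2.
[A_1A_2P] = ½·((-1/2)·(-6−(-15/2)) + (-4)·(-15/2−(-8)) + (-27/8)·(-8−(-6))) = ½·(-3/4 − 2 + 27/4) = 2, so the A_3-coordinate is 1/4.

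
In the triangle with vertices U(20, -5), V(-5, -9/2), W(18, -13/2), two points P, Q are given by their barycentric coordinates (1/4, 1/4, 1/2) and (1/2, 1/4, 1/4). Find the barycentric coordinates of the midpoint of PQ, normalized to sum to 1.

(3/8, 1/4, 3/8)

Since both coordinate triples sum to 1, the midpoint's barycentrics are the componentwise average.
(1/4+1/2)/2 = 3/8; similarly 1/4 and 3/8.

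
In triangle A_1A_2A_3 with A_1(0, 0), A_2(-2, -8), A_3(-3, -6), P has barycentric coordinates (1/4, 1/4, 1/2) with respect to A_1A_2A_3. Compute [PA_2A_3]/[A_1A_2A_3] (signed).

The signed ratio [PA_2A_3]/[A_1A_2A_3] equals the barycentric coordinate of P at vertex A_1, which is 1/4.

1/4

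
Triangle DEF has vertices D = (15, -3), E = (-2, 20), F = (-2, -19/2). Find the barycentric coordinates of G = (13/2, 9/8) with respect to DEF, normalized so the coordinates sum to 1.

Signed area of the reference triangle: [DEF] = ½·(15·(20−(-19/2)) + (-2)·(-19/2−(-3)) + (-2)·(-3−20)) = ½·(885/2 + 13 + 46) = 1003/4.
[GEF] = ½·((13/2)·(20−(-19/2)) + (-2)·(-19/2−(9/8)) + (-2)·(9/8−20)) = ½·(767/4 + 85/4 + 151/4) = 1003/8, so the D-coordinate is (1003/8)/(1003/4) = 1/2.
[DGF] = ½·(15·(9/8−(-19/2)) + (13/2)·(-19/2−(-3)) + (-2)·(-3−(9/8))) = ½·(1275/8 − 169/4 + 33/4) = 1003/16, so the E-coordinate is 1/4.
[DEG] = ½·(15·(20−(9/8)) + (-2)·(9/8−(-3)) + (13/2)·(-3−20)) = ½·(2265/8 − 33/4 − 299/2) = 1003/16, so the F-coordinate is 1/4.

(1/2, 1/4, 1/4)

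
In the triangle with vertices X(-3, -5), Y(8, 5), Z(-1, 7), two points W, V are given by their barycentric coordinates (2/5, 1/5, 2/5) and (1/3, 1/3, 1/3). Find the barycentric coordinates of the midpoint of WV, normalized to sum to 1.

Since both coordinate triples sum to 1, the midpoint's barycentrics are the componentwise average.
(2/5+1/3)/2 = 11/30; similarly 4/15 and 11/30.

(11/30, 4/15, 11/30)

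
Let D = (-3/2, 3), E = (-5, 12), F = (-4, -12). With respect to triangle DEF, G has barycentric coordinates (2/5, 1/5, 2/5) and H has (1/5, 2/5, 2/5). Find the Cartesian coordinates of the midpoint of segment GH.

Barycentric coordinates of the midpoint are the average: (3/10, 3/10, 2/5).
Converting: (3/10)·D + (3/10)·E + (2/5)·F = (-71/20, -3/10).

(-71/20, -3/10)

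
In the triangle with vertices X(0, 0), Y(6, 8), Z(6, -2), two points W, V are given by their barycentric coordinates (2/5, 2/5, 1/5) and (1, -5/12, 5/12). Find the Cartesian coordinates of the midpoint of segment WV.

(9/5, -41/60)

Barycentric coordinates of the midpoint are the average: (7/10, -1/120, 37/120).
Converting: (7/10)·X + (-1/120)·Y + (37/120)·Z = (9/5, -41/60).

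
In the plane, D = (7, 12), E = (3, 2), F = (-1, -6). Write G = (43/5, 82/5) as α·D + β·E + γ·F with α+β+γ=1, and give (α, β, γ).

(8/5, -4/5, 1/5)

Signed area of the reference triangle: [DEF] = ½·(7·(2−(-6)) + 3·(-6−12) + (-1)·(12−2)) = ½·(56 − 54 − 10) = -4.
[GEF] = ½·((43/5)·(2−(-6)) + 3·(-6−(82/5)) + (-1)·(82/5−2)) = ½·(344/5 − 336/5 − 72/5) = -32/5, so the D-coordinate is (-32/5)/(-4) = 8/5.
[DGF] = ½·(7·(82/5−(-6)) + (43/5)·(-6−12) + (-1)·(12−(82/5))) = ½·(784/5 − 774/5 + 22/5) = 16/5, so the E-coordinate is -4/5.
[DEG] = ½·(7·(2−(82/5)) + 3·(82/5−12) + (43/5)·(12−2)) = ½·(-504/5 + 66/5 + 86) = -4/5, so the F-coordinate is 1/5.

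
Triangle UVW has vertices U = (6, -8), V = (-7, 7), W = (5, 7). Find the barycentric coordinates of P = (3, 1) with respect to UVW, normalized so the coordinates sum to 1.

Signed area of the reference triangle: [UVW] = ½·(6·(7−7) + (-7)·(7−(-8)) + 5·(-8−7)) = ½·(0 − 105 − 75) = -90.
[PVW] = ½·(3·(7−7) + (-7)·(7−1) + 5·(1−7)) = ½·(0 − 42 − 30) = -36, so the U-coordinate is (-36)/(-90) = 2/5.
[UPW] = ½·(6·(1−7) + 3·(7−(-8)) + 5·(-8−1)) = ½·(-36 + 45 − 45) = -18, so the V-coordinate is 1/5.
[UVP] = ½·(6·(7−1) + (-7)·(1−(-8)) + 3·(-8−7)) = ½·(36 − 63 − 45) = -36, so the W-coordinate is 2/5.
Check: 2/5 + 1/5 + 2/5 = 1.

(2/5, 1/5, 2/5)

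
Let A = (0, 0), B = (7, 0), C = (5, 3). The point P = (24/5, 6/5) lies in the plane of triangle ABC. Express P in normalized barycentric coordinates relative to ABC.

(1/5, 2/5, 2/5)

Signed area of the reference triangle: [ABC] = ½·(0·(0−3) + 7·(3−0) + 5·(0−0)) = ½·(0 + 21 + 0) = 21/2.
[PBC] = ½·((24/5)·(0−3) + 7·(3−(6/5)) + 5·(6/5−0)) = ½·(-72/5 + 63/5 + 6) = 21/10, so the A-coordinate is (21/10)/(21/2) = 1/5.
[APC] = ½·(0·(6/5−3) + (24/5)·(3−0) + 5·(0−(6/5))) = ½·(0 + 72/5 − 6) = 21/5, so the B-coordinate is 2/5.
[ABP] = ½·(0·(0−(6/5)) + 7·(6/5−0) + (24/5)·(0−0)) = ½·(0 + 42/5 + 0) = 21/5, so the C-coordinate is 2/5.
Check: 1/5 + 2/5 + 2/5 = 1.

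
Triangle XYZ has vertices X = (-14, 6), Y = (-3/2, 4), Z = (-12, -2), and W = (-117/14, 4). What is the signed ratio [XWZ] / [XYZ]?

[XYZ] = ½·((-14)·(4−(-2)) + (-3/2)·(-2−6) + (-12)·(6−4)) = ½·(-84 + 12 − 24) = -48.
[XWZ] = ½·((-14)·(4−(-2)) + (-117/14)·(-2−6) + (-12)·(6−4)) = ½·(-84 + 468/7 − 24) = -144/7, so the ratio is (-144/7)/(-48) = 3/7.

3/7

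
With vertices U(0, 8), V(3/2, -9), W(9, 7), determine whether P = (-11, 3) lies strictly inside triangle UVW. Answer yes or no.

no

Barycentric coordinates of P: (580/303, 112/303, -389/303).
The three coordinates are positive, positive, negative; a point is interior exactly when all three are positive.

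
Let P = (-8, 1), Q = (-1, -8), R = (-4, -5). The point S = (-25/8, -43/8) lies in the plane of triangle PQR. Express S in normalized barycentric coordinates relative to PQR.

(1/4, 5/8, 1/8)

Signed area of the reference triangle: [PQR] = ½·((-8)·(-8−(-5)) + (-1)·(-5−1) + (-4)·(1−(-8))) = ½·(24 + 6 − 36) = -3.
[SQR] = ½·((-25/8)·(-8−(-5)) + (-1)·(-5−(-43/8)) + (-4)·(-43/8−(-8))) = ½·(75/8 − 3/8 − 21/2) = -3/4, so the P-coordinate is (-3/4)/(-3) = 1/4.
[PSR] = ½·((-8)·(-43/8−(-5)) + (-25/8)·(-5−1) + (-4)·(1−(-43/8))) = ½·(3 + 75/4 − 51/2) = -15/8, so the Q-coordinate is 5/8.
[PQS] = ½·((-8)·(-8−(-43/8)) + (-1)·(-43/8−1) + (-25/8)·(1−(-8))) = ½·(21 + 51/8 − 225/8) = -3/8, so the R-coordinate is 1/8.
Check: 1/4 + 5/8 + 1/8 = 1.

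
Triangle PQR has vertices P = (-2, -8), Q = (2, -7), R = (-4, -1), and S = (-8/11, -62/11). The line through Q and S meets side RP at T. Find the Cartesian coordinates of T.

(-3, -9/2)

Barycentric coordinates of S with respect to PQR: (3/11, 5/11, 3/11).
On side RP the Q-coordinate is zero; dropping S's Q-weight 5/11 and renormalizing the remaining 3/11 : 3/11 gives weights 1/2, 1/2 on R, P.
T = (1/2)·(-4, -1) + (1/2)·(-2, -8) = (-3, -9/2).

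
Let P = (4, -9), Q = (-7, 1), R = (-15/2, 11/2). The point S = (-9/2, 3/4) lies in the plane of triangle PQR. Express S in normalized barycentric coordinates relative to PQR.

Signed area of the reference triangle: [PQR] = ½·(4·(1−(11/2)) + (-7)·(11/2−(-9)) + (-15/2)·(-9−1)) = ½·(-18 − 203/2 + 75) = -89/4.
[SQR] = ½·((-9/2)·(1−(11/2)) + (-7)·(11/2−(3/4)) + (-15/2)·(3/4−1)) = ½·(81/4 − 133/4 + 15/8) = -89/16, so the P-coordinate is (-89/16)/(-89/4) = 1/4.
[PSR] = ½·(4·(3/4−(11/2)) + (-9/2)·(11/2−(-9)) + (-15/2)·(-9−(3/4))) = ½·(-19 − 261/4 + 585/8) = -89/16, so the Q-coordinate is 1/4.
[PQS] = ½·(4·(1−(3/4)) + (-7)·(3/4−(-9)) + (-9/2)·(-9−1)) = ½·(1 − 273/4 + 45) = -89/8, so the R-coordinate is 1/2.

(1/4, 1/4, 1/2)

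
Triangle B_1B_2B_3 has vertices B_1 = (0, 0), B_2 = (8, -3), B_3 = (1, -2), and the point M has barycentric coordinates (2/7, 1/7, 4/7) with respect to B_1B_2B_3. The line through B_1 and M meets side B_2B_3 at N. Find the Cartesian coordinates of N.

(12/5, -11/5)

Line B_1M meets B_2B_3 where the B_1-coordinate vanishes; zeroing M's B_1-weight and renormalizing leaves B_2, B_3-weights 1/7 : 4/7 → (1/5, 4/5).
So N = (1/5)·B_2 + (4/5)·B_3 = (12/5, -11/5).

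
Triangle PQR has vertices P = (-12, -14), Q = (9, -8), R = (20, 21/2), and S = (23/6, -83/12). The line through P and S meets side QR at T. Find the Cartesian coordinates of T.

Barycentric coordinates of S with respect to PQR: (1/3, 1/2, 1/6).
On side QR the P-coordinate is zero; dropping S's P-weight 1/3 and renormalizing the remaining 1/2 : 1/6 gives weights 3/4, 1/4 on Q, R.
T = (3/4)·(9, -8) + (1/4)·(20, 21/2) = (47/4, -27/8).

(47/4, -27/8)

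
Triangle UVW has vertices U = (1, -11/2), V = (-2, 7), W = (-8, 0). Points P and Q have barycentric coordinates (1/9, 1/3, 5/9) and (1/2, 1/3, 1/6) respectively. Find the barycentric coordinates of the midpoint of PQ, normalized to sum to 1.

Since both coordinate triples sum to 1, the midpoint's barycentrics are the componentwise average.
(1/9+1/2)/2 = 11/36; similarly 1/3 and 13/36.

(11/36, 1/3, 13/36)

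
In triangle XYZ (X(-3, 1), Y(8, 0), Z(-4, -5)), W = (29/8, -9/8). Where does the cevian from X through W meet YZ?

(32/7, -10/7)

Barycentric coordinates of W with respect to XYZ: (1/8, 5/8, 1/4).
On side YZ the X-coordinate is zero; dropping W's X-weight 1/8 and renormalizing the remaining 5/8 : 1/4 gives weights 5/7, 2/7 on Y, Z.
V = (5/7)·(8, 0) + (2/7)·(-4, -5) = (32/7, -10/7).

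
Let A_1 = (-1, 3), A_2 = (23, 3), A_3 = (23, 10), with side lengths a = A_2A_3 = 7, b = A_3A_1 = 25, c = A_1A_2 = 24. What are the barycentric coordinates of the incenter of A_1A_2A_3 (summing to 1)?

The incenter has barycentric coordinates proportional to the opposite side lengths: (7 : 25 : 24).
Normalizing by 7+25+24 = 56 gives (1/8, 25/56, 3/7).

(1/8, 25/56, 3/7)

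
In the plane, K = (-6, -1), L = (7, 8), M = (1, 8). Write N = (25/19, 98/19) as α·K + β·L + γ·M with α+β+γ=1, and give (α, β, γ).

Signed area of the reference triangle: [KLM] = ½·((-6)·(8−8) + 7·(8−(-1)) + 1·(-1−8)) = ½·(0 + 63 − 9) = 27.
[NLM] = ½·((25/19)·(8−8) + 7·(8−(98/19)) + 1·(98/19−8)) = ½·(0 + 378/19 − 54/19) = 162/19, so the K-coordinate is (162/19)/27 = 6/19.
[KNM] = ½·((-6)·(98/19−8) + (25/19)·(8−(-1)) + 1·(-1−(98/19))) = ½·(324/19 + 225/19 − 117/19) = 216/19, so the L-coordinate is 8/19.
[KLN] = ½·((-6)·(8−(98/19)) + 7·(98/19−(-1)) + (25/19)·(-1−8)) = ½·(-324/19 + 819/19 − 225/19) = 135/19, so the M-coordinate is 5/19.

(6/19, 8/19, 5/19)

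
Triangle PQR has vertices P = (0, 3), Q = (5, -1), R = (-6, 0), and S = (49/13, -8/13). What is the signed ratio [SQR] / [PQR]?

[PQR] = ½·(0·(-1−0) + 5·(0−3) + (-6)·(3−(-1))) = ½·(0 − 15 − 24) = -39/2.
[SQR] = ½·((49/13)·(-1−0) + 5·(0−(-8/13)) + (-6)·(-8/13−(-1))) = ½·(-49/13 + 40/13 − 30/13) = -3/2, so the ratio is (-3/2)/(-39/2) = 1/13.

1/13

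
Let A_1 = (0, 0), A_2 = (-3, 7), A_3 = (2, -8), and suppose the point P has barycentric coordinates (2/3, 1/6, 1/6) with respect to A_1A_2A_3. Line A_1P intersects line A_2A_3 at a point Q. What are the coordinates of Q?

Line A_1P meets A_2A_3 where the A_1-coordinate vanishes; zeroing P's A_1-weight and renormalizing leaves A_2, A_3-weights 1/6 : 1/6 → (1/2, 1/2).
So Q = (1/2)·A_2 + (1/2)·A_3 = (-1/2, -1/2).

(-1/2, -1/2)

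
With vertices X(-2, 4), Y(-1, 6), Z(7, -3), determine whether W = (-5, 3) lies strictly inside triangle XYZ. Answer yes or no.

Barycentric coordinates of W: (12/5, -6/5, -1/5).
The three coordinates are positive, negative, negative; a point is interior exactly when all three are positive.

no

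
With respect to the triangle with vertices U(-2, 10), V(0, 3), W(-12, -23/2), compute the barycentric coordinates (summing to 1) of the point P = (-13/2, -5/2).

Signed area of the reference triangle: [UVW] = ½·((-2)·(3−(-23/2)) + 0·(-23/2−10) + (-12)·(10−3)) = ½·(-29 + 0 − 84) = -113/2.
[PVW] = ½·((-13/2)·(3−(-23/2)) + 0·(-23/2−(-5/2)) + (-12)·(-5/2−3)) = ½·(-377/4 + 0 + 66) = -113/8, so the U-coordinate is (-113/8)/(-113/2) = 1/4.
[UPW] = ½·((-2)·(-5/2−(-23/2)) + (-13/2)·(-23/2−10) + (-12)·(10−(-5/2))) = ½·(-18 + 559/4 − 150) = -113/8, so the V-coordinate is 1/4.
[UVP] = ½·((-2)·(3−(-5/2)) + 0·(-5/2−10) + (-13/2)·(10−3)) = ½·(-11 + 0 − 91/2) = -113/4, so the W-coordinate is 1/2.
Check: 1/4 + 1/4 + 1/2 = 1.

(1/4, 1/4, 1/2)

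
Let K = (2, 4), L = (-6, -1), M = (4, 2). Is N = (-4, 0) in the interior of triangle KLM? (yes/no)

Barycentric coordinates of N: (2/13, 10/13, 1/13).
The three coordinates are positive, positive, positive; a point is interior exactly when all three are positive.

yes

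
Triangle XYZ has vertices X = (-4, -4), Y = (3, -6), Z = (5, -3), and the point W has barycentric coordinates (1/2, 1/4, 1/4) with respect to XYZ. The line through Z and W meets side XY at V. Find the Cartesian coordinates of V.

Line ZW meets XY where the Z-coordinate vanishes; zeroing W's Z-weight and renormalizing leaves X, Y-weights 1/2 : 1/4 → (2/3, 1/3).
So V = (2/3)·X + (1/3)·Y = (-5/3, -14/3).

(-5/3, -14/3)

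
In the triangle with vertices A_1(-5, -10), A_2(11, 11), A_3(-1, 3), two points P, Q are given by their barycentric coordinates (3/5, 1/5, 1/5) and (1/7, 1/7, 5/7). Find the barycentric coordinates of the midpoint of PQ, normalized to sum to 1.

(13/35, 6/35, 16/35)

Since both coordinate triples sum to 1, the midpoint's barycentrics are the componentwise average.
(3/5+1/7)/2 = 13/35; similarly 6/35 and 16/35.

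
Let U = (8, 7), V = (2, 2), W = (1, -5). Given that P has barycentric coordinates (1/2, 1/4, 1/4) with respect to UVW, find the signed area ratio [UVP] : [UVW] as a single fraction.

1/4

The signed ratio [UVP]/[UVW] equals the barycentric coordinate of P at vertex W, which is 1/4.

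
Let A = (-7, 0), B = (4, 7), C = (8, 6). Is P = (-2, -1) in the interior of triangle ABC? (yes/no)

no

Barycentric coordinates of P: (38/39, -15/13, 46/39).
The three coordinates are positive, negative, positive; a point is interior exactly when all three are positive.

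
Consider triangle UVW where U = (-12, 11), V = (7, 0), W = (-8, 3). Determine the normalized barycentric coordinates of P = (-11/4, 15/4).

(1/4, 5/12, 1/3)

Signed area of the reference triangle: [UVW] = ½·((-12)·(0−3) + 7·(3−11) + (-8)·(11−0)) = ½·(36 − 56 − 88) = -54.
[PVW] = ½·((-11/4)·(0−3) + 7·(3−(15/4)) + (-8)·(15/4−0)) = ½·(33/4 − 21/4 − 30) = -27/2, so the U-coordinate is (-27/2)/(-54) = 1/4.
[UPW] = ½·((-12)·(15/4−3) + (-11/4)·(3−11) + (-8)·(11−(15/4))) = ½·(-9 + 22 − 58) = -45/2, so the V-coordinate is 5/12.
[UVP] = ½·((-12)·(0−(15/4)) + 7·(15/4−11) + (-11/4)·(11−0)) = ½·(45 − 203/4 − 121/4) = -18, so the W-coordinate is 1/3.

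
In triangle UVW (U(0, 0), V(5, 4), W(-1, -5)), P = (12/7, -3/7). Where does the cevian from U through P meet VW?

Barycentric coordinates of P with respect to UVW: (1/7, 3/7, 3/7).
On side VW the U-coordinate is zero; dropping P's U-weight 1/7 and renormalizing the remaining 3/7 : 3/7 gives weights 1/2, 1/2 on V, W.
Q = (1/2)·(5, 4) + (1/2)·(-1, -5) = (2, -1/2).

(2, -1/2)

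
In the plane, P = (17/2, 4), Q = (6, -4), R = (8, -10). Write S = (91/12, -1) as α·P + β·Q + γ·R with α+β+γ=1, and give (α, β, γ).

Signed area of the reference triangle: [PQR] = ½·((17/2)·(-4−(-10)) + 6·(-10−4) + 8·(4−(-4))) = ½·(51 − 84 + 64) = 31/2.
[SQR] = ½·((91/12)·(-4−(-10)) + 6·(-10−(-1)) + 8·(-1−(-4))) = ½·(91/2 − 54 + 24) = 31/4, so the P-coordinate is (31/4)/(31/2) = 1/2.
[PSR] = ½·((17/2)·(-1−(-10)) + (91/12)·(-10−4) + 8·(4−(-1))) = ½·(153/2 − 637/6 + 40) = 31/6, so the Q-coordinate is 1/3.
[PQS] = ½·((17/2)·(-4−(-1)) + 6·(-1−4) + (91/12)·(4−(-4))) = ½·(-51/2 − 30 + 182/3) = 31/12, so the R-coordinate is 1/6.
Check: 1/2 + 1/3 + 1/6 = 1.

(1/2, 1/3, 1/6)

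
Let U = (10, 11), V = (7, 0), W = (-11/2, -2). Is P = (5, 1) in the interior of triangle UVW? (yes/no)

Barycentric coordinates of P: (33/263, 180/263, 50/263).
The three coordinates are positive, positive, positive; a point is interior exactly when all three are positive.

yes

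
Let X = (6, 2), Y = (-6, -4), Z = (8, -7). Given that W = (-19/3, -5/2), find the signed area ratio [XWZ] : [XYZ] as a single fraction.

1

[XYZ] = ½·(6·(-4−(-7)) + (-6)·(-7−2) + 8·(2−(-4))) = ½·(18 + 54 + 48) = 60.
[XWZ] = ½·(6·(-5/2−(-7)) + (-19/3)·(-7−2) + 8·(2−(-5/2))) = ½·(27 + 57 + 36) = 60, so the ratio is 60/60 = 1.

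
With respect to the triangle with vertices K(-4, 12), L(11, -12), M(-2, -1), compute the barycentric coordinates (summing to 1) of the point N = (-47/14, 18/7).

(3/14, -1/14, 6/7)

Signed area of the reference triangle: [KLM] = ½·((-4)·(-12−(-1)) + 11·(-1−12) + (-2)·(12−(-12))) = ½·(44 − 143 − 48) = -147/2.
[NLM] = ½·((-47/14)·(-12−(-1)) + 11·(-1−(18/7)) + (-2)·(18/7−(-12))) = ½·(517/14 − 275/7 − 204/7) = -63/4, so the K-coordinate is (-63/4)/(-147/2) = 3/14.
[KNM] = ½·((-4)·(18/7−(-1)) + (-47/14)·(-1−12) + (-2)·(12−(18/7))) = ½·(-100/7 + 611/14 − 132/7) = 21/4, so the L-coordinate is -1/14.
[KLN] = ½·((-4)·(-12−(18/7)) + 11·(18/7−12) + (-47/14)·(12−(-12))) = ½·(408/7 − 726/7 − 564/7) = -63, so the M-coordinate is 6/7.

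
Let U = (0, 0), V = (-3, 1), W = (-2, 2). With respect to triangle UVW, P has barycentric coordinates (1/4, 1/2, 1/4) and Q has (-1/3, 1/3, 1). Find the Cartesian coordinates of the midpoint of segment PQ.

Barycentric coordinates of the midpoint are the average: (-1/24, 5/12, 5/8).
Converting: (-1/24)·U + (5/12)·V + (5/8)·W = (-5/2, 5/3).

(-5/2, 5/3)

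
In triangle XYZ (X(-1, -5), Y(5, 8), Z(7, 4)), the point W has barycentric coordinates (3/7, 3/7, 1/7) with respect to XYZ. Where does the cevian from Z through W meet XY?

(2, 3/2)

Line ZW meets XY where the Z-coordinate vanishes; zeroing W's Z-weight and renormalizing leaves X, Y-weights 3/7 : 3/7 → (1/2, 1/2).
So V = (1/2)·X + (1/2)·Y = (2, 3/2).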